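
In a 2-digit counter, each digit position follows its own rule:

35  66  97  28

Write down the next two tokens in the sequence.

First digit: 3, 6, 9, 2 → 5 → 8 (+3 each step, mod 10).
Second digit: +1 each step, mod 10; 5, 6, 7, 8 → 9 → 0.
So the next two tokens are 59 and 80.

59 then 80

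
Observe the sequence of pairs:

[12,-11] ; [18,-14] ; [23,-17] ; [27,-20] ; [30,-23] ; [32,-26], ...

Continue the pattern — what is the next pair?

[33,-29]

First part: differences are 6, 5, 4, … (decreasing by 1 each time); 12, 18, 23, 27, 30, 32 → 33.
Second part — −3 each step: -11, -14, -17, -20, -23, -26 → -29.
So the next pair is [33,-29].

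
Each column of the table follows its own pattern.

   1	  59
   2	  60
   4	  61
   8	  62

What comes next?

16  63

For the first component, ×2 each step: 1, 2, 4, 8 → 16.
For the second component, +1 each step: 59, 60, 61, 62 → 63.
Putting it together: 16  63.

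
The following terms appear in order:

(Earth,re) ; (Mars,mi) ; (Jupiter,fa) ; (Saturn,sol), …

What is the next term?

Planet: Earth, Mars, Jupiter, Saturn → Uranus (runs through the planets Mercury→Neptune).
Note: runs through the solfège scale do→ti; re, mi, fa, sol → la.
Combining the parts gives (Uranus,la).

(Uranus,la)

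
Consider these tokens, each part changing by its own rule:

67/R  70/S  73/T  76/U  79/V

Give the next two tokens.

First component: +3 each step, so 67, 70, 73, 76, 79 → 82 → 85.
Letter: R, S, T, U, V → W → X (letters move forward 1 place in the alphabet).
So the next two tokens are 82/W and 85/X.

82/W then 85/X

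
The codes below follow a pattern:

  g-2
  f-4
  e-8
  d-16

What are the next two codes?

c-32, b-64

Letter goes g, f, e, d → c → b (letters move back 1 place in the alphabet).
Second component — ×2 each step: 2, 4, 8, 16 → 32 → 64.
Putting the parts together: c-32 and then b-64.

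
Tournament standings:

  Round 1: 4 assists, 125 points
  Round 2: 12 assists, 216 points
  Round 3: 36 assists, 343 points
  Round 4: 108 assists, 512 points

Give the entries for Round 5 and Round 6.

324 assists, 729 points; 972 assists, 1000 points

For the assists, ×3 each step: 4, 12, 36, 108 → 324 → 972.
For the points, perfect cubes: 5³, 6³, 7³, …: 125, 216, 343, 512 → 729 → 1000.
Putting the parts together: 324 assists, 729 points and then 972 assists, 1000 points.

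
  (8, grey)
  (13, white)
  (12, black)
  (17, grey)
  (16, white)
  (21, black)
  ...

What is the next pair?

(20, grey)

First part goes 8, 13, 12, 17, 16, 21 → 20 (alternating steps +5, −1, +5, −1, …).
Shade — repeats grey → white → black: grey, white, black, grey, white, black → grey.
Combining the parts gives (20, grey).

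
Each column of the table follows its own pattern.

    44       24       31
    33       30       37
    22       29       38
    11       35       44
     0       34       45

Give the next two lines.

-11  40  51; -22  39  52

First component: −11 each step; 44, 33, 22, 11, 0 → -11 → -22.
Second component: 24, 30, 29, 35, 34 → 40 → 39 (alternating steps +6, −1, +6, −1, …).
Third component goes 31, 37, 38, 44, 45 → 51 → 52 (alternating steps +6, +1, +6, +1, …).
Putting the parts together: -11  40  51 and then -22  39  52.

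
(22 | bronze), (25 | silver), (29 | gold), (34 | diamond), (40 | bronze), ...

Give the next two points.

First entry: 22, 25, 29, 34, 40 → 47 → 55 (differences are 3, 4, 5, … (increasing by 1 each time)).
Rank: repeats bronze → silver → gold → diamond, so bronze, silver, gold, diamond, bronze → silver → gold.
So the next two points are (47 | silver) and (55 | gold).

(47 | silver), (55 | gold)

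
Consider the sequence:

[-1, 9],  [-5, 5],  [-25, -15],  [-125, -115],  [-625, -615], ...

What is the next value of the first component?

For the first component, ×5 each step: -1, -5, -25, -125, -625 → -3125.

-3125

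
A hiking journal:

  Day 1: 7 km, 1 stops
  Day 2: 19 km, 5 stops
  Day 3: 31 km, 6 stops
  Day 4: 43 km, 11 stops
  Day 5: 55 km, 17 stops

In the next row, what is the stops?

Stops: 1, 5, 6, 11, 17 → 28 (each term is the sum of the two before it).

28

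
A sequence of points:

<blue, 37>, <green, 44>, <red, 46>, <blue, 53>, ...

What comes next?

Colour: repeats blue → green → red, so blue, green, red, blue → green.
For the second component, alternating steps +7, +2, +7, +2, …: 37, 44, 46, 53 → 55.
Combining the parts gives <green, 55>.

<green, 55>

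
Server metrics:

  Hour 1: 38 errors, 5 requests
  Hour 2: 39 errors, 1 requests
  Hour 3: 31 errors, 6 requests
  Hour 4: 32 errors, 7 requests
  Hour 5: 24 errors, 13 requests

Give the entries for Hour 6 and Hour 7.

Errors goes 38, 39, 31, 32, 24 → 25 → 17 (alternating steps +1, −8, +1, −8, …).
Requests goes 5, 1, 6, 7, 13 → 20 → 33 (each term is the sum of the two before it).
So the next two records are 25 errors, 20 requests and 17 errors, 33 requests.

25 errors, 20 requests; 17 errors, 33 requests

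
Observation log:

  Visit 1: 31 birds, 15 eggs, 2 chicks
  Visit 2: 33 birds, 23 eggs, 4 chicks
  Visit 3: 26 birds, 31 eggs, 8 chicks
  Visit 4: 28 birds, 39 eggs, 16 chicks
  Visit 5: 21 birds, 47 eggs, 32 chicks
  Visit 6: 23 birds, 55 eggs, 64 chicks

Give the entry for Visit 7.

16 birds, 63 eggs, 128 chicks

Birds: alternating steps +2, −7, +2, −7, …, so 31, 33, 26, 28, 21, 23 → 16.
For the eggs, +8 each step: 15, 23, 31, 39, 47, 55 → 63.
For the chicks, ×2 each step: 2, 4, 8, 16, 32, 64 → 128.
Combining the parts gives 16 birds, 63 eggs, 128 chicks.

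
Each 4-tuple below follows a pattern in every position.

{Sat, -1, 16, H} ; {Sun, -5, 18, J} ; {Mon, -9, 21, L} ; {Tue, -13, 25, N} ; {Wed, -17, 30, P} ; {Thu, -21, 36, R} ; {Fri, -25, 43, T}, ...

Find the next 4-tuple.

Day — runs through the weekdays Mon→Sun: Sat, Sun, Mon, Tue, Wed, Thu, Fri → Sat.
Second coordinate — −4 each step: -1, -5, -9, -13, -17, -21, -25 → -29.
Third coordinate: differences are 2, 3, 4, … (increasing by 1 each time), so 16, 18, 21, 25, 30, 36, 43 → 51.
Letter: letters move forward 2 places in the alphabet, so H, J, L, N, P, R, T → V.
Combining the parts gives {Sat, -29, 51, V}.

{Sat, -29, 51, V}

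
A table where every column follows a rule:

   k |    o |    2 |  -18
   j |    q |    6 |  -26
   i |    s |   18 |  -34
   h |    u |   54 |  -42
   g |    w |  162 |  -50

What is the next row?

f  y  486  -58

First letter: letters move back 1 place in the alphabet, so k, j, i, h, g → f.
Second letter — letters move forward 2 places in the alphabet: o, q, s, u, w → y.
Third component: ×3 each step; 2, 6, 18, 54, 162 → 486.
Fourth component: -18, -26, -34, -42, -50 → -58 (−8 each step).
So the next row is f  y  486  -58.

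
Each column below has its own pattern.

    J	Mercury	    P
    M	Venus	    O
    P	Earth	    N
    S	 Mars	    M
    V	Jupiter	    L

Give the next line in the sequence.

For the first letter, letters move forward 3 places in the alphabet: J, M, P, S, V → Y.
Planet goes Mercury, Venus, Earth, Mars, Jupiter → Saturn (runs through the planets Mercury→Neptune).
Second letter: letters move back 1 place in the alphabet; P, O, N, M, L → K.
So the next line is Y  Saturn  K.

Y  Saturn  K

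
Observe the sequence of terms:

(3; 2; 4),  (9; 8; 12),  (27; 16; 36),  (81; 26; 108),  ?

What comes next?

First slot: ×3 each step, so 3, 9, 27, 81 → 243.
Second slot: 2, 8, 16, 26 → 38 (differences are 6, 8, 10, … (increasing by 2 each time)).
For the third slot, ×3 each step: 4, 12, 36, 108 → 324.
Combining the parts gives (243; 38; 324).

(243; 38; 324)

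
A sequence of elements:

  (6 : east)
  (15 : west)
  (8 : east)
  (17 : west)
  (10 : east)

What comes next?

First entry: alternating steps +9, −7, +9, −7, …, so 6, 15, 8, 17, 10 → 19.
Direction goes east, west, east, west, east → west (alternates east ↔ west).
Putting it together: (19 : west).

(19 : west)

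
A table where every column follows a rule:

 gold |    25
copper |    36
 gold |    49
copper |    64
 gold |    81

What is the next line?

Metal — alternates gold ↔ copper: gold, copper, gold, copper, gold → copper.
Second component: 25, 36, 49, 64, 81 → 100 (perfect squares: 5², 6², 7², …).
Combining the parts gives copper  100.

copper  100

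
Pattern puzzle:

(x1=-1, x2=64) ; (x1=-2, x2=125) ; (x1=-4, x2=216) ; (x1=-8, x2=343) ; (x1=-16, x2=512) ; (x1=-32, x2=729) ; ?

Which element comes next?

(x1=-64, x2=1000)

X1: -1, -2, -4, -8, -16, -32 → -64 (×2 each step).
X2 — perfect cubes: 4³, 5³, 6³, …: 64, 125, 216, 343, 512, 729 → 1000.
Putting it together: (x1=-64, x2=1000).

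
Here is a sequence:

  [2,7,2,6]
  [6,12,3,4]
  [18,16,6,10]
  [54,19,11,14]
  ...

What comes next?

[162,21,18,24]

First slot: ×3 each step; 2, 6, 18, 54 → 162.
For the second slot, differences are 5, 4, 3, … (decreasing by 1 each time): 7, 12, 16, 19 → 21.
Third slot — differences are 1, 3, 5, … (increasing by 2 each time): 2, 3, 6, 11 → 18.
Fourth slot goes 6, 4, 10, 14 → 24 (each term is the sum of the two before it).
Combining the parts gives [162,21,18,24].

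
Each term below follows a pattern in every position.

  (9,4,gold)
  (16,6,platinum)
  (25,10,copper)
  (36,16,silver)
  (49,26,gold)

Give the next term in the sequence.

(64,42,platinum)

First slot — perfect squares: 3², 4², 5², …: 9, 16, 25, 36, 49 → 64.
Second slot: each term is the sum of the two before it, so 4, 6, 10, 16, 26 → 42.
Metal: gold, platinum, copper, silver, gold → platinum (repeats gold → platinum → copper → silver).
Combining the parts gives (64,42,platinum).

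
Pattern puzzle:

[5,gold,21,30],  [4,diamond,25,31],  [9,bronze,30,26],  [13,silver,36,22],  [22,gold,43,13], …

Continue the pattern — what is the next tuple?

[35,diamond,51,0]

First part: each term is the sum of the two before it; 5, 4, 9, 13, 22 → 35.
Rank: repeats gold → diamond → bronze → silver, so gold, diamond, bronze, silver, gold → diamond.
Third part: 21, 25, 30, 36, 43 → 51 (differences are 4, 5, 6, … (increasing by 1 each time)).
Fourth part: 30, 31, 26, 22, 13 → 0 (together with the first part always sums to 35).
So the next tuple is [35,diamond,51,0].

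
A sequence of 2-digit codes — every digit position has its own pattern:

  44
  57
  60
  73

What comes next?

86

First digit: 4, 5, 6, 7 → 8 (+1 each step, mod 10).
Second digit — +3 each step, mod 10: 4, 7, 0, 3 → 6.
So the next code is 86.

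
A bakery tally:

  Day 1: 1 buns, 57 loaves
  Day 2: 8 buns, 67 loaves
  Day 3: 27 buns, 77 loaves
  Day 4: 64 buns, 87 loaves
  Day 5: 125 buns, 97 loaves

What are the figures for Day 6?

216 buns, 107 loaves

Buns goes 1, 8, 27, 64, 125 → 216 (perfect cubes: 1³, 2³, 3³, …).
Loaves — +10 each step: 57, 67, 77, 87, 97 → 107.
Putting it together: 216 buns, 107 loaves.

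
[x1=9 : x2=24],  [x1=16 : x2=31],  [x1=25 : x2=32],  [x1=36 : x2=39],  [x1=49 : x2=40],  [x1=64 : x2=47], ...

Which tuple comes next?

X1: 9, 16, 25, 36, 49, 64 → 81 (perfect squares: 3², 4², 5², …).
X2: alternating steps +7, +1, +7, +1, …; 24, 31, 32, 39, 40, 47 → 48.
Combining the parts gives [x1=81 : x2=48].

[x1=81 : x2=48]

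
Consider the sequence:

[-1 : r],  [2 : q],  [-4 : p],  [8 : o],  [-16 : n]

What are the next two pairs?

[32 : m], [-64 : l]

First part: ×(-2) each step; -1, 2, -4, 8, -16 → 32 → -64.
Letter: r, q, p, o, n → m → l (letters move back 1 place in the alphabet).
So the next two pairs are [32 : m] and [-64 : l].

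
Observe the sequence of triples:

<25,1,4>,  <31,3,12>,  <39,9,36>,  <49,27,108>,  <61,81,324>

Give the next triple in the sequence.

<75,243,972>

For the first component, differences are 6, 8, 10, … (increasing by 2 each time): 25, 31, 39, 49, 61 → 75.
For the second component, ×3 each step: 1, 3, 9, 27, 81 → 243.
Third component goes 4, 12, 36, 108, 324 → 972 (×3 each step).
Putting it together: <75,243,972>.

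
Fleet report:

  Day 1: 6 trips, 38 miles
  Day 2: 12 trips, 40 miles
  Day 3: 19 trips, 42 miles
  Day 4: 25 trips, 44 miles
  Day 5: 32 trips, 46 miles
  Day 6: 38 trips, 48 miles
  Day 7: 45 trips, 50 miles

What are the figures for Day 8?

For the trips, alternating steps +6, +7, +6, +7, …: 6, 12, 19, 25, 32, 38, 45 → 51.
Miles: +2 each step, so 38, 40, 42, 44, 46, 48, 50 → 52.
Combining the parts gives 51 trips, 52 miles.

51 trips, 52 miles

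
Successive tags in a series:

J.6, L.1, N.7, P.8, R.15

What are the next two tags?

Letter: letters move forward 2 places in the alphabet; J, L, N, P, R → T → V.
Second component: each term is the sum of the two before it; 6, 1, 7, 8, 15 → 23 → 38.
Putting the parts together: T.23 and then V.38.

T.23, V.38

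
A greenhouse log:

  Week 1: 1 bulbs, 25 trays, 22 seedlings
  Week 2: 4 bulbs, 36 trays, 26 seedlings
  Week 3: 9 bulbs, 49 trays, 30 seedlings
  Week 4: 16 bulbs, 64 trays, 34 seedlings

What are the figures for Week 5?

Bulbs: perfect squares: 1², 2², 3², …, so 1, 4, 9, 16 → 25.
Trays — perfect squares: 5², 6², 7², …: 25, 36, 49, 64 → 81.
Seedlings: +4 each step; 22, 26, 30, 34 → 38.
Combining the parts gives 25 bulbs, 81 trays, 38 seedlings.

25 bulbs, 81 trays, 38 seedlings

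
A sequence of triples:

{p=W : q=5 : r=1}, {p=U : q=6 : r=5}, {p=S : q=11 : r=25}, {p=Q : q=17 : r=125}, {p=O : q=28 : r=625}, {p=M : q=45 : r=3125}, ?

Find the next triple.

P: letters move back 2 places in the alphabet, so W, U, S, Q, O, M → K.
Q: each term is the sum of the two before it, so 5, 6, 11, 17, 28, 45 → 73.
R: ×5 each step; 1, 5, 25, 125, 625, 3125 → 15625.
So the next triple is {p=K : q=73 : r=15625}.

{p=K : q=73 : r=15625}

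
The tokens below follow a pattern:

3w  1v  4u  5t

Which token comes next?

9s

For the first component, each term is the sum of the two before it: 3, 1, 4, 5 → 9.
Letter goes w, v, u, t → s (letters move back 1 place in the alphabet).
So the next token is 9s.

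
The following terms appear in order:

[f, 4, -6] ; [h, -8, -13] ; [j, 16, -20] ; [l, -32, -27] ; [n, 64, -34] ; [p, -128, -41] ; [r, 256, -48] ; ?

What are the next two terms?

[t, -512, -55], [v, 1024, -62]

Letter — letters move forward 2 places in the alphabet: f, h, j, l, n, p, r → t → v.
Second component: ×(-2) each step; 4, -8, 16, -32, 64, -128, 256 → -512 → 1024.
Third component: -6, -13, -20, -27, -34, -41, -48 → -55 → -62 (−7 each step).
So the next two terms are [t, -512, -55] and [v, 1024, -62].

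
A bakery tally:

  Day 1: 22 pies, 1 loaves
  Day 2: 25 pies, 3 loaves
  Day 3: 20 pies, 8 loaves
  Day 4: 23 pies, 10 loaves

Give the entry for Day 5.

For the pies, alternating steps +3, −5, +3, −5, …: 22, 25, 20, 23 → 18.
Loaves goes 1, 3, 8, 10 → 15 (alternating steps +2, +5, +2, +5, …).
So the next line is 18 pies, 15 loaves.

18 pies, 15 loaves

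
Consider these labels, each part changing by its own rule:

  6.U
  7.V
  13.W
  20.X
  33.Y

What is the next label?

53.Z

First component goes 6, 7, 13, 20, 33 → 53 (each term is the sum of the two before it).
Letter — letters move forward 1 place in the alphabet: U, V, W, X, Y → Z.
Combining the parts gives 53.Z.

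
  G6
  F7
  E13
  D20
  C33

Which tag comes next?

B53

Letter — letters move back 1 place in the alphabet: G, F, E, D, C → B.
Second component goes 6, 7, 13, 20, 33 → 53 (each term is the sum of the two before it).
Combining the parts gives B53.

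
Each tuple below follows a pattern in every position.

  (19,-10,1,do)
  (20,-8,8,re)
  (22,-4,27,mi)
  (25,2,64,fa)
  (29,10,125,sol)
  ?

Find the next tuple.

(34,20,216,la)

First part goes 19, 20, 22, 25, 29 → 34 (differences are 1, 2, 3, … (increasing by 1 each time)).
Second part — differences are 2, 4, 6, … (increasing by 2 each time): -10, -8, -4, 2, 10 → 20.
For the third part, perfect cubes: 1³, 2³, 3³, …: 1, 8, 27, 64, 125 → 216.
Note goes do, re, mi, fa, sol → la (runs through the solfège scale do→ti).
Putting it together: (34,20,216,la).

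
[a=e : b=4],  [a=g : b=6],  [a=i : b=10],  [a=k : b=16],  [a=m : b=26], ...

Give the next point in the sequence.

A: letters move forward 2 places in the alphabet, so e, g, i, k, m → o.
B: each term is the sum of the two before it, so 4, 6, 10, 16, 26 → 42.
Combining the parts gives [a=o : b=42].

[a=o : b=42]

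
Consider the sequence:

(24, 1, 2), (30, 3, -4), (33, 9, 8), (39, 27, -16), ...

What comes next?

For the first slot, alternating steps +6, +3, +6, +3, …: 24, 30, 33, 39 → 42.
Second slot: 1, 3, 9, 27 → 81 (×3 each step).
Third slot — ×(-2) each step: 2, -4, 8, -16 → 32.
So the next element is (42, 81, 32).

(42, 81, 32)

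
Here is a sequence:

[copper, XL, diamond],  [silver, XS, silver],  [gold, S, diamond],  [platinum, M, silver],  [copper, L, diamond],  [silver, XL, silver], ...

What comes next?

[gold, XS, diamond]

Metal — repeats copper → silver → gold → platinum: copper, silver, gold, platinum, copper, silver → gold.
Size goes XL, XS, S, M, L, XL → XS (repeats XL → XS → S → M → L).
Rank — alternates diamond ↔ silver: diamond, silver, diamond, silver, diamond, silver → diamond.
So the next element is [gold, XS, diamond].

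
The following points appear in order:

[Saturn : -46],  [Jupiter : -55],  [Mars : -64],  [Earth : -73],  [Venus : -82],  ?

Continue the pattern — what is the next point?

Planet: runs backward through the planets Mercury→Neptune; Saturn, Jupiter, Mars, Earth, Venus → Mercury.
Second slot goes -46, -55, -64, -73, -82 → -91 (−9 each step).
So the next point is [Mercury : -91].

[Mercury : -91]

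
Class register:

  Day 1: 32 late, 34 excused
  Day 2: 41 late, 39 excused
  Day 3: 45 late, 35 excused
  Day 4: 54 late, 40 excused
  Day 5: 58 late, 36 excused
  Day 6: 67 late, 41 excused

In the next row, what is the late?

71

Late — alternating steps +9, +4, +9, +4, …: 32, 41, 45, 54, 58, 67 → 71.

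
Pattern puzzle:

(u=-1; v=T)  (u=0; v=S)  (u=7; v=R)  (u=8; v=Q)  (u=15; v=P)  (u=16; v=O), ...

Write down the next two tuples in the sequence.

U: alternating steps +1, +7, +1, +7, …, so -1, 0, 7, 8, 15, 16 → 23 → 24.
For the v, letters move back 1 place in the alphabet: T, S, R, Q, P, O → N → M.
Putting the parts together: (u=23; v=N) and then (u=24; v=M).

(u=23; v=N), (u=24; v=M)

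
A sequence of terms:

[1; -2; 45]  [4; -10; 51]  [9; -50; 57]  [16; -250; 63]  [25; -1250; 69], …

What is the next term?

First entry: perfect squares: 1², 2², 3², …; 1, 4, 9, 16, 25 → 36.
Second entry: -2, -10, -50, -250, -1250 → -6250 (×5 each step).
Third entry: +6 each step; 45, 51, 57, 63, 69 → 75.
So the next term is [36; -6250; 75].

[36; -6250; 75]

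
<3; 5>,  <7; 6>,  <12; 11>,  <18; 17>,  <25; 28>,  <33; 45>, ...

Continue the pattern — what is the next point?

<42; 73>

First part: differences are 4, 5, 6, … (increasing by 1 each time); 3, 7, 12, 18, 25, 33 → 42.
Second part goes 5, 6, 11, 17, 28, 45 → 73 (each term is the sum of the two before it).
So the next point is <42; 73>.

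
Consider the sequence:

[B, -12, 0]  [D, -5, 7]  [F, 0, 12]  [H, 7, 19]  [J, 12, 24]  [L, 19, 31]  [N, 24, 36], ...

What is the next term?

[P, 31, 43]

Letter goes B, D, F, H, J, L, N → P (letters move forward 2 places in the alphabet).
Second entry: -12, -5, 0, 7, 12, 19, 24 → 31 (alternating steps +7, +5, +7, +5, …).
Third entry: always 12 more than the second entry, so 0, 7, 12, 19, 24, 31, 36 → 43.
Combining the parts gives [P, 31, 43].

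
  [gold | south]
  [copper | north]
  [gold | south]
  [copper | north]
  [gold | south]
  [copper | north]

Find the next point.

Metal — alternates gold ↔ copper: gold, copper, gold, copper, gold, copper → gold.
Direction — alternates south ↔ north: south, north, south, north, south, north → south.
Putting it together: [gold | south].

[gold | south]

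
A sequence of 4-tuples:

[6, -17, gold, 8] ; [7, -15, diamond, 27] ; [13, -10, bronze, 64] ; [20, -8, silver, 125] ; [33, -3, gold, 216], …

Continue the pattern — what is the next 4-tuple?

[53, -1, diamond, 343]

First slot — each term is the sum of the two before it: 6, 7, 13, 20, 33 → 53.
Second slot: -17, -15, -10, -8, -3 → -1 (alternating steps +2, +5, +2, +5, …).
Rank: repeats gold → diamond → bronze → silver, so gold, diamond, bronze, silver, gold → diamond.
For the fourth slot, perfect cubes: 2³, 3³, 4³, …: 8, 27, 64, 125, 216 → 343.
So the next 4-tuple is [53, -1, diamond, 343].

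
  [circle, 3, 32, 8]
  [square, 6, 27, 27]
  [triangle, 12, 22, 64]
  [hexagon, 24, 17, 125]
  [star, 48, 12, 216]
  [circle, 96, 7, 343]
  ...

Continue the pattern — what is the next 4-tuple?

[square, 192, 2, 512]

Shape — repeats circle → square → triangle → hexagon → star: circle, square, triangle, hexagon, star, circle → square.
For the second value, ×2 each step: 3, 6, 12, 24, 48, 96 → 192.
Third value goes 32, 27, 22, 17, 12, 7 → 2 (−5 each step).
For the fourth value, perfect cubes: 2³, 3³, 4³, …: 8, 27, 64, 125, 216, 343 → 512.
So the next 4-tuple is [square, 192, 2, 512].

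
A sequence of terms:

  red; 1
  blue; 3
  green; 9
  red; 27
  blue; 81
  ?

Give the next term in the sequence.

Colour: red, blue, green, red, blue → green (repeats red → blue → green).
For the second coordinate, ×3 each step: 1, 3, 9, 27, 81 → 243.
Putting it together: green; 243.

green; 243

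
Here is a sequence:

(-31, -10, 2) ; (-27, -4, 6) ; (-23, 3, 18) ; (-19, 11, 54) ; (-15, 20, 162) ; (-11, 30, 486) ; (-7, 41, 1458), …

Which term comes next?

First entry: +4 each step; -31, -27, -23, -19, -15, -11, -7 → -3.
Second entry goes -10, -4, 3, 11, 20, 30, 41 → 53 (differences are 6, 7, 8, … (increasing by 1 each time)).
Third entry: ×3 each step; 2, 6, 18, 54, 162, 486, 1458 → 4374.
So the next term is (-3, 53, 4374).

(-3, 53, 4374)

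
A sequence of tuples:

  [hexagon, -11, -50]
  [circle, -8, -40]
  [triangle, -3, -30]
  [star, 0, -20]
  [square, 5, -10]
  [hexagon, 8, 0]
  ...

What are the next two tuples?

Shape — repeats hexagon → circle → triangle → star → square: hexagon, circle, triangle, star, square, hexagon → circle → triangle.
Second entry goes -11, -8, -3, 0, 5, 8 → 13 → 16 (alternating steps +3, +5, +3, +5, …).
Third entry: +10 each step, so -50, -40, -30, -20, -10, 0 → 10 → 20.
Putting the parts together: [circle, 13, 10] and then [triangle, 16, 20].

[circle, 13, 10], [triangle, 16, 20]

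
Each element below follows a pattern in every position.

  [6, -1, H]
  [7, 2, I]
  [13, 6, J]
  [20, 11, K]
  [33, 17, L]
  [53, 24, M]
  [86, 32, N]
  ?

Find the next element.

First slot — each term is the sum of the two before it: 6, 7, 13, 20, 33, 53, 86 → 139.
Second slot: differences are 3, 4, 5, … (increasing by 1 each time); -1, 2, 6, 11, 17, 24, 32 → 41.
Letter goes H, I, J, K, L, M, N → O (letters move forward 1 place in the alphabet).
So the next element is [139, 41, O].

[139, 41, O]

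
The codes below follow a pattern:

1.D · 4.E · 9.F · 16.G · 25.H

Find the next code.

36.I

First component: 1, 4, 9, 16, 25 → 36 (perfect squares: 1², 2², 3², …).
Letter — letters move forward 1 place in the alphabet: D, E, F, G, H → I.
So the next code is 36.I.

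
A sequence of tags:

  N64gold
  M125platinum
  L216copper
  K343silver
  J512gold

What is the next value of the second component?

729

Letter: N, M, L, K, J → I (letters move back 1 place in the alphabet).
Second component: perfect cubes: 4³, 5³, 6³, …, so 64, 125, 216, 343, 512 → 729.
Metal — repeats gold → platinum → copper → silver: gold, platinum, copper, silver, gold → platinum.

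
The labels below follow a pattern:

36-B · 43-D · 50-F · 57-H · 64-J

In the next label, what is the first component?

71

First component — +7 each step: 36, 43, 50, 57, 64 → 71.
Letter — letters move forward 2 places in the alphabet: B, D, F, H, J → L.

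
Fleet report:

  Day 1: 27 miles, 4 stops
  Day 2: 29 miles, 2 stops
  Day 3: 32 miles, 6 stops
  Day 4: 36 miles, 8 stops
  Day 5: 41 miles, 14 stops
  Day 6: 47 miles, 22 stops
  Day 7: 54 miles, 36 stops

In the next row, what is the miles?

Miles: differences are 2, 3, 4, … (increasing by 1 each time); 27, 29, 32, 36, 41, 47, 54 → 62.

62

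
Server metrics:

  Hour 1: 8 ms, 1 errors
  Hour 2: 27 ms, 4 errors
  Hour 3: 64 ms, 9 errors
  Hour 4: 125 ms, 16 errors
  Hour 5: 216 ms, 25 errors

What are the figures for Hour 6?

For the ms, perfect cubes: 2³, 3³, 4³, …: 8, 27, 64, 125, 216 → 343.
Errors goes 1, 4, 9, 16, 25 → 36 (perfect squares: 1², 2², 3², …).
Putting it together: 343 ms, 36 errors.

343 ms, 36 errors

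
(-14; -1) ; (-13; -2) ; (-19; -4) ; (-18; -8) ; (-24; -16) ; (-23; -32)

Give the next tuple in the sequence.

First component: alternating steps +1, −6, +1, −6, …; -14, -13, -19, -18, -24, -23 → -29.
Second component goes -1, -2, -4, -8, -16, -32 → -64 (×2 each step).
So the next tuple is (-29; -64).

(-29; -64)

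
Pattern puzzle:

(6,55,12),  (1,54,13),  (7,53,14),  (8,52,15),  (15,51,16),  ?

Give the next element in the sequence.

First slot goes 6, 1, 7, 8, 15 → 23 (each term is the sum of the two before it).
Second slot goes 55, 54, 53, 52, 51 → 50 (−1 each step).
Third slot: together with the second slot always sums to 67; 12, 13, 14, 15, 16 → 17.
So the next element is (23,50,17).

(23,50,17)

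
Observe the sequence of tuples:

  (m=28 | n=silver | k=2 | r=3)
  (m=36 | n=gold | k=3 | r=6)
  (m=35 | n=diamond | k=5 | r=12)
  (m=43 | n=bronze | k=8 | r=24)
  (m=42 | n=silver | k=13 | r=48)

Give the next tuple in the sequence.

M: alternating steps +8, −1, +8, −1, …; 28, 36, 35, 43, 42 → 50.
N — repeats silver → gold → diamond → bronze: silver, gold, diamond, bronze, silver → gold.
K: each term is the sum of the two before it; 2, 3, 5, 8, 13 → 21.
R: ×2 each step, so 3, 6, 12, 24, 48 → 96.
So the next tuple is (m=50 | n=gold | k=21 | r=96).

(m=50 | n=gold | k=21 | r=96)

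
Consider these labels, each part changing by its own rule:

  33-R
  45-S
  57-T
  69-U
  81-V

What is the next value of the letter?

First component: 33, 45, 57, 69, 81 → 93 (+12 each step).
Letter: letters move forward 1 place in the alphabet; R, S, T, U, V → W.

W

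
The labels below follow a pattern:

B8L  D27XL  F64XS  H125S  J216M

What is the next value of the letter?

L

Letter: letters move forward 2 places in the alphabet, so B, D, F, H, J → L.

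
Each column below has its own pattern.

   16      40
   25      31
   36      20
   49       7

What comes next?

64  -8

First component: perfect squares: 4², 5², 6², …; 16, 25, 36, 49 → 64.
Second component: together with the first component always sums to 56; 40, 31, 20, 7 → -8.
So the next line is 64  -8.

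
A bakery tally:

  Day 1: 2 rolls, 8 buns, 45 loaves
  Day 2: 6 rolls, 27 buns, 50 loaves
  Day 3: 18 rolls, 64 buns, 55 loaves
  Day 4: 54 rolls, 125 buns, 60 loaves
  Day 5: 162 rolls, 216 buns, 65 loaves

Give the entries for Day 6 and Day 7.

For the rolls, ×3 each step: 2, 6, 18, 54, 162 → 486 → 1458.
Buns: perfect cubes: 2³, 3³, 4³, …, so 8, 27, 64, 125, 216 → 343 → 512.
Loaves: +5 each step, so 45, 50, 55, 60, 65 → 70 → 75.
So the next two rows are 486 rolls, 343 buns, 70 loaves and 1458 rolls, 512 buns, 75 loaves.

486 rolls, 343 buns, 70 loaves; 1458 rolls, 512 buns, 75 loaves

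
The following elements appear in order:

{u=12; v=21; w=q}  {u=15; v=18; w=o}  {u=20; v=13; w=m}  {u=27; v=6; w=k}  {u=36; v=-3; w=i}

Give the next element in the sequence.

{u=47; v=-14; w=g}

U — differences are 3, 5, 7, … (increasing by 2 each time): 12, 15, 20, 27, 36 → 47.
V: 21, 18, 13, 6, -3 → -14 (together with the u always sums to 33).
W: q, o, m, k, i → g (letters move back 2 places in the alphabet).
Putting it together: {u=47; v=-14; w=g}.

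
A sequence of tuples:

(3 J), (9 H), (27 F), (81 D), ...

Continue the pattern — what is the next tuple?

(243 B)

First component: ×3 each step, so 3, 9, 27, 81 → 243.
Letter goes J, H, F, D → B (letters move back 2 places in the alphabet).
Putting it together: (243 B).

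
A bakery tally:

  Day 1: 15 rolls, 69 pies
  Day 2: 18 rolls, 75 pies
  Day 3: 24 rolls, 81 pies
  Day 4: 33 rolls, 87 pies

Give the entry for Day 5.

45 rolls, 93 pies

For the rolls, differences are 3, 6, 9, … (increasing by 3 each time): 15, 18, 24, 33 → 45.
Pies: 69, 75, 81, 87 → 93 (+6 each step).
So the next row is 45 rolls, 93 pies.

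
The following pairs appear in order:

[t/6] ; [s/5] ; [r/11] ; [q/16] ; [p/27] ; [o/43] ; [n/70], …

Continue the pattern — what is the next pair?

[m/113]

Letter goes t, s, r, q, p, o, n → m (letters move back 1 place in the alphabet).
Second component: each term is the sum of the two before it; 6, 5, 11, 16, 27, 43, 70 → 113.
So the next pair is [m/113].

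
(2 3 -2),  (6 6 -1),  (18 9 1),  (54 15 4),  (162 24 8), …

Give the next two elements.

(486 39 13), (1458 63 19)

First coordinate: 2, 6, 18, 54, 162 → 486 → 1458 (×3 each step).
Second coordinate: each term is the sum of the two before it, so 3, 6, 9, 15, 24 → 39 → 63.
Third coordinate — differences are 1, 2, 3, … (increasing by 1 each time): -2, -1, 1, 4, 8 → 13 → 19.
Putting the parts together: (486 39 13) and then (1458 63 19).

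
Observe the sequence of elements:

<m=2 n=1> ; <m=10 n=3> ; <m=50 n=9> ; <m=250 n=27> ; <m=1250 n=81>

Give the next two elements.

<m=6250 n=243>, <m=31250 n=729>

M — ×5 each step: 2, 10, 50, 250, 1250 → 6250 → 31250.
N: 1, 3, 9, 27, 81 → 243 → 729 (×3 each step).
Putting the parts together: <m=6250 n=243> and then <m=31250 n=729>.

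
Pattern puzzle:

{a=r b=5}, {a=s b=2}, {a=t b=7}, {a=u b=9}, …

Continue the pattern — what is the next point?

{a=v b=16}

For the a, letters move forward 1 place in the alphabet: r, s, t, u → v.
B: each term is the sum of the two before it; 5, 2, 7, 9 → 16.
So the next point is {a=v b=16}.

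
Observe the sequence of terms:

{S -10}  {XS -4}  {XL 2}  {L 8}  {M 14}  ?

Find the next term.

Size: S, XS, XL, L, M → S (runs backward through clothing sizes XS→XL).
Second part — +6 each step: -10, -4, 2, 8, 14 → 20.
Combining the parts gives {S 20}.

{S 20}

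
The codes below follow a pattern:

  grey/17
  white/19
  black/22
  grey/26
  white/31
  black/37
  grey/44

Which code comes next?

white/52

Shade — repeats grey → white → black: grey, white, black, grey, white, black, grey → white.
Second component: differences are 2, 3, 4, … (increasing by 1 each time), so 17, 19, 22, 26, 31, 37, 44 → 52.
Combining the parts gives white/52.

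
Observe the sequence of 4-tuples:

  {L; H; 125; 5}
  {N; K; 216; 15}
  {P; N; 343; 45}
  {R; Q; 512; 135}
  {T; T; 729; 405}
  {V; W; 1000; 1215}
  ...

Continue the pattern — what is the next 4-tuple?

First letter: letters move forward 2 places in the alphabet; L, N, P, R, T, V → X.
Second letter: H, K, N, Q, T, W → Z (letters move forward 3 places in the alphabet).
For the third coordinate, perfect cubes: 5³, 6³, 7³, …: 125, 216, 343, 512, 729, 1000 → 1331.
Fourth coordinate: ×3 each step, so 5, 15, 45, 135, 405, 1215 → 3645.
Combining the parts gives {X; Z; 1331; 3645}.

{X; Z; 1331; 3645}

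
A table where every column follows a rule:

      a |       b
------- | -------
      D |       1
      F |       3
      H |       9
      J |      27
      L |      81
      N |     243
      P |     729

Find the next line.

R  2187

Column a goes D, F, H, J, L, N, P → R (letters move forward 2 places in the alphabet).
Column b: ×3 each step, so 1, 3, 9, 27, 81, 243, 729 → 2187.
So the next line is R  2187.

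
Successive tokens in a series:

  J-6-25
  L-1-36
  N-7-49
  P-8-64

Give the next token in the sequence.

Letter: letters move forward 2 places in the alphabet; J, L, N, P → R.
For the second component, each term is the sum of the two before it: 6, 1, 7, 8 → 15.
Third component: perfect squares: 5², 6², 7², …; 25, 36, 49, 64 → 81.
Putting it together: R-15-81.

R-15-81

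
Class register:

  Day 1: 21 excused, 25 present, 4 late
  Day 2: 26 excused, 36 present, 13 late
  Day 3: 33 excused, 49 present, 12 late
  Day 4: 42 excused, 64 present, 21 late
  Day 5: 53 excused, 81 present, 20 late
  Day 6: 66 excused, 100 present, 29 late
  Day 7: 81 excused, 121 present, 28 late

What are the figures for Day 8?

For the excused, differences are 5, 7, 9, … (increasing by 2 each time): 21, 26, 33, 42, 53, 66, 81 → 98.
Present: perfect squares: 5², 6², 7², …, so 25, 36, 49, 64, 81, 100, 121 → 144.
Late: 4, 13, 12, 21, 20, 29, 28 → 37 (alternating steps +9, −1, +9, −1, …).
So the next line is 98 excused, 144 present, 37 late.

98 excused, 144 present, 37 late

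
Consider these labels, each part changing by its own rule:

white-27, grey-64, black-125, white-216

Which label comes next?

For the shade, repeats white → grey → black: white, grey, black, white → grey.
Second component — perfect cubes: 3³, 4³, 5³, …: 27, 64, 125, 216 → 343.
So the next label is grey-343.

grey-343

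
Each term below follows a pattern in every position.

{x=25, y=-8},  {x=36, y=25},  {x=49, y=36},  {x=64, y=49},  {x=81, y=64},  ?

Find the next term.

{x=100, y=81}

X: perfect squares: 5², 6², 7², …; 25, 36, 49, 64, 81 → 100.
Y — always the previous value of the x: -8, 25, 36, 49, 64 → 81.
Combining the parts gives {x=100, y=81}.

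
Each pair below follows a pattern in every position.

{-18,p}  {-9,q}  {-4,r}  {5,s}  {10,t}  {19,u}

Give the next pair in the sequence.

{24,v}

First coordinate: alternating steps +9, +5, +9, +5, …; -18, -9, -4, 5, 10, 19 → 24.
For the letter, letters move forward 1 place in the alphabet: p, q, r, s, t, u → v.
Combining the parts gives {24,v}.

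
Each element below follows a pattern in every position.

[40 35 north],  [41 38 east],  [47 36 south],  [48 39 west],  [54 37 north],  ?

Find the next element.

[55 40 east]

First part: 40, 41, 47, 48, 54 → 55 (alternating steps +1, +6, +1, +6, …).
Second part goes 35, 38, 36, 39, 37 → 40 (alternating steps +3, −2, +3, −2, …).
Direction — repeats north → east → south → west: north, east, south, west, north → east.
So the next element is [55 40 east].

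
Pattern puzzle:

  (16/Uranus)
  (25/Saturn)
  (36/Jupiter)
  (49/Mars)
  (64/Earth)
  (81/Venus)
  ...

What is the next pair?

(100/Mercury)

First part goes 16, 25, 36, 49, 64, 81 → 100 (perfect squares: 4², 5², 6², …).
Planet: runs backward through the planets Mercury→Neptune; Uranus, Saturn, Jupiter, Mars, Earth, Venus → Mercury.
So the next pair is (100/Mercury).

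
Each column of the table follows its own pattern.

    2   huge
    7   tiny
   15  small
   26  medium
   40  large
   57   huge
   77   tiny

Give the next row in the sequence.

First component: differences are 5, 8, 11, … (increasing by 3 each time), so 2, 7, 15, 26, 40, 57, 77 → 100.
Size: repeats huge → tiny → small → medium → large, so huge, tiny, small, medium, large, huge, tiny → small.
Combining the parts gives 100  small.

100  small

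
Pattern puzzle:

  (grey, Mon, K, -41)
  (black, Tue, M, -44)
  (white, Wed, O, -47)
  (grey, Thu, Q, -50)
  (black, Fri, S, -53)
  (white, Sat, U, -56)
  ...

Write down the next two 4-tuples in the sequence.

(grey, Sun, W, -59), (black, Mon, Y, -62)

Shade — repeats grey → black → white: grey, black, white, grey, black, white → grey → black.
For the day, runs through the weekdays Mon→Sun: Mon, Tue, Wed, Thu, Fri, Sat → Sun → Mon.
Letter — letters move forward 2 places in the alphabet: K, M, O, Q, S, U → W → Y.
Fourth entry goes -41, -44, -47, -50, -53, -56 → -59 → -62 (−3 each step).
So the next two 4-tuples are (grey, Sun, W, -59) and (black, Mon, Y, -62).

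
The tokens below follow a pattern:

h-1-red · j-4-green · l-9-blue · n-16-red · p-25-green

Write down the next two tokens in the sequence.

r-36-blue then t-49-red

Letter: letters move forward 2 places in the alphabet, so h, j, l, n, p → r → t.
Second component: 1, 4, 9, 16, 25 → 36 → 49 (perfect squares: 1², 2², 3², …).
For the colour, repeats red → green → blue: red, green, blue, red, green → blue → red.
So the next two tokens are r-36-blue and t-49-red.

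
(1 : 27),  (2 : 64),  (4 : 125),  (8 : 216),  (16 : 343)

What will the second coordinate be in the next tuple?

First coordinate: ×2 each step; 1, 2, 4, 8, 16 → 32.
Second coordinate: 27, 64, 125, 216, 343 → 512 (perfect cubes: 3³, 4³, 5³, …).

512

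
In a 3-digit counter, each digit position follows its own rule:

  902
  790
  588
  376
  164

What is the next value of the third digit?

2

For the first digit, −2 each step, mod 10: 9, 7, 5, 3, 1 → 9.
Second digit: −1 each step, mod 10; 0, 9, 8, 7, 6 → 5.
Third digit: 2, 0, 8, 6, 4 → 2 (−2 each step, mod 10).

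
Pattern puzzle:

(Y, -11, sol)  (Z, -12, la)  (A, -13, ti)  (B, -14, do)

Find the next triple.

Letter — letters move forward 1 place in the alphabet, wrapping Z→A: Y, Z, A, B → C.
Second coordinate: -11, -12, -13, -14 → -15 (−1 each step).
Note: runs through the solfège scale do→ti; sol, la, ti, do → re.
Putting it together: (C, -15, re).

(C, -15, re)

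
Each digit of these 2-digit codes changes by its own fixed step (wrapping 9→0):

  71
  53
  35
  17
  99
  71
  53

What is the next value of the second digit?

First digit: −2 each step, mod 10, so 7, 5, 3, 1, 9, 7, 5 → 3.
Second digit: +2 each step, mod 10, so 1, 3, 5, 7, 9, 1, 3 → 5.

5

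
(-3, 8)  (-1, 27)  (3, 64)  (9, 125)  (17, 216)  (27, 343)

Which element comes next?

(39, 512)

First entry: differences are 2, 4, 6, … (increasing by 2 each time), so -3, -1, 3, 9, 17, 27 → 39.
Second entry goes 8, 27, 64, 125, 216, 343 → 512 (perfect cubes: 2³, 3³, 4³, …).
So the next element is (39, 512).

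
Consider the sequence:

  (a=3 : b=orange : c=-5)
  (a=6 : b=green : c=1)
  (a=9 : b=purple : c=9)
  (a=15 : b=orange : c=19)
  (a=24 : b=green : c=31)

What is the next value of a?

39

For the a, each term is the sum of the two before it: 3, 6, 9, 15, 24 → 39.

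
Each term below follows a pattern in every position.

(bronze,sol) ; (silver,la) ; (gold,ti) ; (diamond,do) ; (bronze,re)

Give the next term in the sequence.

(silver,mi)

Rank — repeats bronze → silver → gold → diamond: bronze, silver, gold, diamond, bronze → silver.
Note: runs through the solfège scale do→ti, so sol, la, ti, do, re → mi.
So the next term is (silver,mi).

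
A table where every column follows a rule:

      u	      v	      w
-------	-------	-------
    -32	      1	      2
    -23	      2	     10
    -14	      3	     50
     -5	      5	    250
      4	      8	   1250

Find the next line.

13  13  6250

Column u — +9 each step: -32, -23, -14, -5, 4 → 13.
For the column v, each term is the sum of the two before it: 1, 2, 3, 5, 8 → 13.
Column w: ×5 each step, so 2, 10, 50, 250, 1250 → 6250.
Putting it together: 13  13  6250.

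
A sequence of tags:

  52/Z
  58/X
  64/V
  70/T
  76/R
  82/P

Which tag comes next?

First component: +6 each step, so 52, 58, 64, 70, 76, 82 → 88.
Letter: Z, X, V, T, R, P → N (letters move back 2 places in the alphabet).
Combining the parts gives 88/N.

88/N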